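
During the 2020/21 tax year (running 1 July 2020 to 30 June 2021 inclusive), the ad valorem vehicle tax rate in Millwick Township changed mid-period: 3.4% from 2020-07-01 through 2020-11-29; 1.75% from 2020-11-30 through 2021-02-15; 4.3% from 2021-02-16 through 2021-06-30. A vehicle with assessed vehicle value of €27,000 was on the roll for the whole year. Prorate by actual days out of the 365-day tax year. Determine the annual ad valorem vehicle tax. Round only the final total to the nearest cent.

€912.67

2020-07-01 to 2020-11-29: 152 days at 3.4% → €27,000 × 3.4% × 152/365 = €382.2904
2020-11-30 to 2021-02-15: 78 days at 1.75% → €27,000 × 1.75% × 78/365 = €100.9726
2021-02-16 to 2021-06-30: 135 days at 4.3% → €27,000 × 4.3% × 135/365 = €429.4110
Total = €912.6740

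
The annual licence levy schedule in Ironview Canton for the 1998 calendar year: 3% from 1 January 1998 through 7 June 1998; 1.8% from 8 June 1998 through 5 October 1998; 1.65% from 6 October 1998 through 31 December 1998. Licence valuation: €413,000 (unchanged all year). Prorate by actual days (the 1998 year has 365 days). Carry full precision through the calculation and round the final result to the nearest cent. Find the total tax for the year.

1 January – 7 June 1998: 158 days at 3% → €413,000 × 3% × 158/365 = €5,363.3425
8 June – 5 October 1998: 120 days at 1.8% → €413,000 × 1.8% × 120/365 = €2,444.0548
6 October – 31 December 1998: 87 days at 1.65% → €413,000 × 1.65% × 87/365 = €1,624.2781
Total = €9,431.6753

€9,431.68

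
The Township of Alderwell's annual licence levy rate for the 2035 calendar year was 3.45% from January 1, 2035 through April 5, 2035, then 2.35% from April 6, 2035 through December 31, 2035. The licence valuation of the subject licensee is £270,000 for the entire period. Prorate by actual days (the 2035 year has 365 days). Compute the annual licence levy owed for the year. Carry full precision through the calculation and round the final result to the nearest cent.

January 1 – April 5, 2035: 95 days at 3.45% → £270,000 × 3.45% × 95/365 = £2,424.4521
April 6 – December 31, 2035: 270 days at 2.35% → £270,000 × 2.35% × 270/365 = £4,693.5616
Total = £7,118.0137

£7,118.01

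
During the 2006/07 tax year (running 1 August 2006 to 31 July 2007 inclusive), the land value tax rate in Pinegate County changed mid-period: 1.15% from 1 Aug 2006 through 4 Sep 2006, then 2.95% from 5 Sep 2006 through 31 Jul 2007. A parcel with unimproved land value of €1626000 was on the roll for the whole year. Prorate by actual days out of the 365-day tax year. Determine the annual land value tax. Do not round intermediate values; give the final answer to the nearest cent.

€45160.48

1 Aug – 4 Sep 2006: 35 days at 1.15% → €1626000 × 1.15% × 35/365 = €1793.0548
5 Sep 2006 – 31 Jul 2007: 330 days at 2.95% → €1626000 × 2.95% × 330/365 = €43367.4247
Total = €45160.4795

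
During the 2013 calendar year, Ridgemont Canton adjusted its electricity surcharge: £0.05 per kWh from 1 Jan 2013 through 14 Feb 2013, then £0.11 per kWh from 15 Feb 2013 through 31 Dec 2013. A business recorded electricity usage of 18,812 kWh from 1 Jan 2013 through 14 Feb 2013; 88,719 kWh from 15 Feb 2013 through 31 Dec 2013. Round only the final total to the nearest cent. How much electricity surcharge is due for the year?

1 Jan – 14 Feb 2013: 18,812 kWh at £0.05/kWh → £940.60
15 Feb – 31 Dec 2013: 88,719 kWh at £0.11/kWh → £9759.09

£10699.69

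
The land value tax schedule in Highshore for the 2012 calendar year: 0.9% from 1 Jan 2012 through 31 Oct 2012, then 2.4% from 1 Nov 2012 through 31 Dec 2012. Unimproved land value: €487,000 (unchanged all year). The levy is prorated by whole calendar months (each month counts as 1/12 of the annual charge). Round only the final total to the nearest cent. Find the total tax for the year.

€5,600.50

1 Jan – 31 Oct 2012: 10 months at 0.9% → €487,000 × 0.9% × 10/12 = €3,652.5000
1 Nov – 31 Dec 2012: 2 months at 2.4% → €487,000 × 2.4% × 2/12 = €1,948.0000
Total = €5,600.5000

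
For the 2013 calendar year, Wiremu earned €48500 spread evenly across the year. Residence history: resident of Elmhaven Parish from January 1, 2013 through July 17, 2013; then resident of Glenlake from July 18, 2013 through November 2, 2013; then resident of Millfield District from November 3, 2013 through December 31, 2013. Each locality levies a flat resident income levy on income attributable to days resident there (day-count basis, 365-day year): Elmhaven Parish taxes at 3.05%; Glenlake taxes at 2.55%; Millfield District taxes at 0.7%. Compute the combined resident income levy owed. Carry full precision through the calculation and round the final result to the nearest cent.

€1223.26

Elmhaven Parish, January 1 – July 17, 2013: 198 days → €48500 × 3.05% × 198/365 = €802.4425
Glenlake, July 18 – November 2, 2013: 108 days → €48500 × 2.55% × 108/365 = €365.9425
Millfield District, November 3 – December 31, 2013: 59 days → €48500 × 0.7% × 59/365 = €54.8781
Total = €1223.2630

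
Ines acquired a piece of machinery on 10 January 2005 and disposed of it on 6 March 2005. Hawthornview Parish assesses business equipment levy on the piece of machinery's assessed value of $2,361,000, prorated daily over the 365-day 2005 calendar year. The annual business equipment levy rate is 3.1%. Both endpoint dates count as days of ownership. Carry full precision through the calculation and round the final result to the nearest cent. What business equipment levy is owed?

Days held (10 January – 6 March 2005): 56 out of 365
Tax = $2,361,000 × 3.1% × 56/365 = $11,229.3041

$11,229.30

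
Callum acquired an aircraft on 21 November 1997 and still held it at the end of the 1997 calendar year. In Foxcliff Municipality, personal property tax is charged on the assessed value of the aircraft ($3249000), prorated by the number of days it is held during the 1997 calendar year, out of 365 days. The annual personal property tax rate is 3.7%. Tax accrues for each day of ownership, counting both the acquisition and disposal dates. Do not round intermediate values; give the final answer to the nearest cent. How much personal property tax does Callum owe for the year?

$13503.38

Days held (21 November – 31 December 1997): 41 out of 365
Tax = $3249000 × 3.7% × 41/365 = $13503.3781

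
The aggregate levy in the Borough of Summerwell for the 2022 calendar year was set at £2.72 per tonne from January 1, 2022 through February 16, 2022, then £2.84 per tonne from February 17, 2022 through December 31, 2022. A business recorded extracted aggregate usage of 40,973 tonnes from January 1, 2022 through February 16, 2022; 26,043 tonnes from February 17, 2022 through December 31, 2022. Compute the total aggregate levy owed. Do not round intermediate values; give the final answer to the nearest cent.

£185408.68

January 1 – February 16, 2022: 40,973 tonnes at £2.72/tonne → £111446.56
February 17 – December 31, 2022: 26,043 tonnes at £2.84/tonne → £73962.12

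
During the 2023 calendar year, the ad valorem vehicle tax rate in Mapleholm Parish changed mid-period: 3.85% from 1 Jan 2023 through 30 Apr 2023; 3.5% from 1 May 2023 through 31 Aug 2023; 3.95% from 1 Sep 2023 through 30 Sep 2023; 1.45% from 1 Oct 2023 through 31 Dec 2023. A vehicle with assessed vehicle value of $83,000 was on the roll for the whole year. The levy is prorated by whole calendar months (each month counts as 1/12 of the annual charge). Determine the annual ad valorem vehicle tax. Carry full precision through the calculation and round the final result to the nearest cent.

1 Jan – 30 Apr 2023: 4 months at 3.85% → $83,000 × 3.85% × 4/12 = $1,065.1667
1 May – 31 Aug 2023: 4 months at 3.5% → $83,000 × 3.5% × 4/12 = $968.3333
1 Sep – 30 Sep 2023: 1 month at 3.95% → $83,000 × 3.95% × 1/12 = $273.2083
1 Oct – 31 Dec 2023: 3 months at 1.45% → $83,000 × 1.45% × 3/12 = $300.8750
Total = $2,607.5833

$2,607.58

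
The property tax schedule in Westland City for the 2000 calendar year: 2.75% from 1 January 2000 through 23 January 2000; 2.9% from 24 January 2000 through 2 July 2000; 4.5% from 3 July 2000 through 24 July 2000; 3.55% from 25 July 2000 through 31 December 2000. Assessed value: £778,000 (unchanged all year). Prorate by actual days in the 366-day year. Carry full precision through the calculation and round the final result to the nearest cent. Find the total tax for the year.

1 January – 23 January 2000: 23 days at 2.75% → £778,000 × 2.75% × 23/366 = £1,344.4945
24 January – 2 July 2000: 161 days at 2.9% → £778,000 × 2.9% × 161/366 = £9,924.8142
3 July – 24 July 2000: 22 days at 4.5% → £778,000 × 4.5% × 22/366 = £2,104.4262
25 July – 31 December 2000: 160 days at 3.55% → £778,000 × 3.55% × 160/366 = £12,073.8798
Total = £25,447.6148

£25,447.61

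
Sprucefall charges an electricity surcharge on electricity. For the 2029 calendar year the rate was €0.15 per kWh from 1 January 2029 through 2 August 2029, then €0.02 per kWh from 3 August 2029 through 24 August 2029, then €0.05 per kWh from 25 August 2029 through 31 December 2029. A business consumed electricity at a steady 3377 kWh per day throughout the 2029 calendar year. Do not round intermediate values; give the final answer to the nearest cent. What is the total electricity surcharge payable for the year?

1 January – 2 August 2029: 214 days × 3377 kWh/day = 722,678 kWh at €0.15/kWh → €108,401.70
3 August – 24 August 2029: 22 days × 3377 kWh/day = 74,294 kWh at €0.02/kWh → €1,485.88
25 August – 31 December 2029: 129 days × 3377 kWh/day = 435,633 kWh at €0.05/kWh → €21,781.65

€131,669.23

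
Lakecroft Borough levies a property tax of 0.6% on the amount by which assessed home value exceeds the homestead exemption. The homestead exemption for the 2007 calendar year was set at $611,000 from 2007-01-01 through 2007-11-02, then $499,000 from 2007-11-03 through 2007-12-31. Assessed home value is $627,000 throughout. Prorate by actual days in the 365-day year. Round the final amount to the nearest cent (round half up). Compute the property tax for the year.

2007-01-01 to 2007-11-02: 306 days, exemption $611,000 → ($627,000 − $611,000) × 0.6% × 306/365 = $80.4822
2007-11-03 to 2007-12-31: 59 days, exemption $499,000 → ($627,000 − $499,000) × 0.6% × 59/365 = $124.1425
Total = $204.6247

$204.62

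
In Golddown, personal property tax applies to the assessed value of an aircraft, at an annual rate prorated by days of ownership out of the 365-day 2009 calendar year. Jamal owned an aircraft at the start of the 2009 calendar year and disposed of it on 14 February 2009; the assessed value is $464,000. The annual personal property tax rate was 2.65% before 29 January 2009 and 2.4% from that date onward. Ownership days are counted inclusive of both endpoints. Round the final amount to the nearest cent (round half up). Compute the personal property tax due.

$1,461.92

1 January – 28 January 2009: 28 days at 2.65% → $464,000 × 2.65% × 28/365 = $943.2548
29 January – 14 February 2009: 17 days at 2.4% → $464,000 × 2.4% × 17/365 = $518.6630
Total = $1,461.9178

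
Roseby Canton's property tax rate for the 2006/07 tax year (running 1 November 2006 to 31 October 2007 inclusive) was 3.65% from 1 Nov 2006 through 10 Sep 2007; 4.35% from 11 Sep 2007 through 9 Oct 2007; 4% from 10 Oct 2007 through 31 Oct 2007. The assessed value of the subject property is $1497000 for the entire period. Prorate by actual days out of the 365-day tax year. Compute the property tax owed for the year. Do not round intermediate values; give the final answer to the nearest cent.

1 Nov 2006 – 10 Sep 2007: 314 days at 3.65% → $1497000 × 3.65% × 314/365 = $47005.8000
11 Sep – 9 Oct 2007: 29 days at 4.35% → $1497000 × 4.35% × 29/365 = $5173.8781
10 Oct – 31 Oct 2007: 22 days at 4% → $1497000 × 4% × 22/365 = $3609.2055
Total = $55788.8836

$55788.88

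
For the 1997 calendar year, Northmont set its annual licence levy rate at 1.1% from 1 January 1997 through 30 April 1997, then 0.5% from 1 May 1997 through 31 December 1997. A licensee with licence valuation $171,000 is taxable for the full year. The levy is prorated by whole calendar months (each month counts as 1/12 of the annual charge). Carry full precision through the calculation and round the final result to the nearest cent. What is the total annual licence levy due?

$1,197.00

1 January – 30 April 1997: 4 months at 1.1% → $171,000 × 1.1% × 4/12 = $627.0000
1 May – 31 December 1997: 8 months at 0.5% → $171,000 × 0.5% × 8/12 = $570.0000
Total = $1,197.0000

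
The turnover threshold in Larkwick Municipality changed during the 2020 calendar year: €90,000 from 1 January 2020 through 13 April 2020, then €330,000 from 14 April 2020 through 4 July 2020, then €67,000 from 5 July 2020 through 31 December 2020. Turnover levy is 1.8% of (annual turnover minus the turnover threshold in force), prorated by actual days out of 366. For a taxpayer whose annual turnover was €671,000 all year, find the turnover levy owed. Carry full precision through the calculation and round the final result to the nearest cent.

1 January – 13 April 2020: 104 days, exemption €90,000 → (€671,000 − €90,000) × 1.8% × 104/366 = €2,971.6721
14 April – 4 July 2020: 82 days, exemption €330,000 → (€671,000 − €330,000) × 1.8% × 82/366 = €1,375.1803
5 July – 31 December 2020: 180 days, exemption €67,000 → (€671,000 − €67,000) × 1.8% × 180/366 = €5,346.8852
Total = €9,693.7377

€9,693.74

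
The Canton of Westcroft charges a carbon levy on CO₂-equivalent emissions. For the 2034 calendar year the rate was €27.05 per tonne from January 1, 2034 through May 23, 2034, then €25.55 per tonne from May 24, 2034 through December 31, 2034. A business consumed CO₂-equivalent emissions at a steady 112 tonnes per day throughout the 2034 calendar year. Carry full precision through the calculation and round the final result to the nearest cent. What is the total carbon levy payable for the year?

January 1 – May 23, 2034: 143 days × 112 tonnes/day = 16,016 tonnes at €27.05/tonne → €433232.80
May 24 – December 31, 2034: 222 days × 112 tonnes/day = 24,864 tonnes at €25.55/tonne → €635275.20

€1068508.00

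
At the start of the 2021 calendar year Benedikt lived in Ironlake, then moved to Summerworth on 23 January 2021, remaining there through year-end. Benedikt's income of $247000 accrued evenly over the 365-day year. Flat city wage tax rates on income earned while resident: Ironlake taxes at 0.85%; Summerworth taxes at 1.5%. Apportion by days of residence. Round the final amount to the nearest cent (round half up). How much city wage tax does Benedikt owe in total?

$3608.23

Ironlake, 1 January – 22 January 2021: 22 days → $247000 × 0.85% × 22/365 = $126.5452
Summerworth, 23 January – 31 December 2021: 343 days → $247000 × 1.5% × 343/365 = $3481.6849
Total = $3608.2301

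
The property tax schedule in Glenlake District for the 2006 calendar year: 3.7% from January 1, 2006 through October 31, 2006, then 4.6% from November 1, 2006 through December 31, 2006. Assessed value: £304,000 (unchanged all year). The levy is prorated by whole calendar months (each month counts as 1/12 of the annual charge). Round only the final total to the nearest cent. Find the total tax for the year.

January 1 – October 31, 2006: 10 months at 3.7% → £304,000 × 3.7% × 10/12 = £9,373.3333
November 1 – December 31, 2006: 2 months at 4.6% → £304,000 × 4.6% × 2/12 = £2,330.6667
Total = £11,704.0000

£11,704.00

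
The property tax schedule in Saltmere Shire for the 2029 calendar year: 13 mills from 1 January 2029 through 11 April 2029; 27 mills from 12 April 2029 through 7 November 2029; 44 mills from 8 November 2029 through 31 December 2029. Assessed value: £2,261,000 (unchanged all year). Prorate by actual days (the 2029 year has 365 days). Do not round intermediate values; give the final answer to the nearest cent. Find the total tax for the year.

£57,974.52

1 January – 11 April 2029: 101 days at 13 mills → £2,261,000 × 1.3% × 101/365 = £8,133.4055
12 April – 7 November 2029: 210 days at 27 mills → £2,261,000 × 2.7% × 210/365 = £35,122.9315
8 November – 31 December 2029: 54 days at 44 mills → £2,261,000 × 4.4% × 54/365 = £14,718.1808
Total = £57,974.5178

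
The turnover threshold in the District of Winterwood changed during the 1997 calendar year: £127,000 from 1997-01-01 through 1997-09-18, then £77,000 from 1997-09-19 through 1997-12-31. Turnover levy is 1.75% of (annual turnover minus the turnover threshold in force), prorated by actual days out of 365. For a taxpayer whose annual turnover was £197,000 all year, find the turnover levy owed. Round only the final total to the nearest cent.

1997-01-01 to 1997-09-18: 261 days, exemption £127,000 → (£197,000 − £127,000) × 1.75% × 261/365 = £875.9589
1997-09-19 to 1997-12-31: 104 days, exemption £77,000 → (£197,000 − £77,000) × 1.75% × 104/365 = £598.3562
Total = £1,474.3151

£1,474.32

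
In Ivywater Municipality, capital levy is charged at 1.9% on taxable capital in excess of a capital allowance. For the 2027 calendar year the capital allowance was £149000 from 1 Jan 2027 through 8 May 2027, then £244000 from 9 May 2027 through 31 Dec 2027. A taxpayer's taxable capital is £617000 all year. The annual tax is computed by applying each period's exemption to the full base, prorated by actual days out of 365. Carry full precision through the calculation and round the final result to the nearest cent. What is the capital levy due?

1 Jan – 8 May 2027: 128 days, exemption £149000 → (£617000 − £149000) × 1.9% × 128/365 = £3118.2904
9 May – 31 Dec 2027: 237 days, exemption £244000 → (£617000 − £244000) × 1.9% × 237/365 = £4601.6959
Total = £7719.9863

£7719.99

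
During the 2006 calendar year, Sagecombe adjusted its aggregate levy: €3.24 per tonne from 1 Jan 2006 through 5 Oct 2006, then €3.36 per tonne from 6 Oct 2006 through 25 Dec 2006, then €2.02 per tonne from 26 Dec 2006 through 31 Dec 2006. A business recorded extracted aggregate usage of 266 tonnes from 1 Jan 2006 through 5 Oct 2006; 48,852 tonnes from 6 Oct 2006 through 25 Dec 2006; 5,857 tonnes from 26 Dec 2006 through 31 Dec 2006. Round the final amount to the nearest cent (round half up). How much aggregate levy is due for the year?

1 Jan – 5 Oct 2006: 266 tonnes at €3.24/tonne → €861.84
6 Oct – 25 Dec 2006: 48,852 tonnes at €3.36/tonne → €164,142.72
26 Dec – 31 Dec 2006: 5,857 tonnes at €2.02/tonne → €11,831.14

€176,835.70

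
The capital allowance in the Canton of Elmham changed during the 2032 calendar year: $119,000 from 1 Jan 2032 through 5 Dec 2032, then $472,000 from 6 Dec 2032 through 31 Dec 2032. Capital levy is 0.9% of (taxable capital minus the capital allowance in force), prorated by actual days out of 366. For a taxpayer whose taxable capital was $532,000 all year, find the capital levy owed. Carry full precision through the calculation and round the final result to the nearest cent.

1 Jan – 5 Dec 2032: 340 days, exemption $119,000 → ($532,000 − $119,000) × 0.9% × 340/366 = $3,452.9508
6 Dec – 31 Dec 2032: 26 days, exemption $472,000 → ($532,000 − $472,000) × 0.9% × 26/366 = $38.3607
Total = $3,491.3115

$3,491.31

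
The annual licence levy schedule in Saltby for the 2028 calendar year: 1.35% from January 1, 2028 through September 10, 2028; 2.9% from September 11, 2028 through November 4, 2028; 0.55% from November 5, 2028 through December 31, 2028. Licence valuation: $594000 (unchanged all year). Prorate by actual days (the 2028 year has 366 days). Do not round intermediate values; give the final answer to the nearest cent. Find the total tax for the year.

January 1 – September 10, 2028: 254 days at 1.35% → $594000 × 1.35% × 254/366 = $5565.0984
September 11 – November 4, 2028: 55 days at 2.9% → $594000 × 2.9% × 55/366 = $2588.6066
November 5 – December 31, 2028: 57 days at 0.55% → $594000 × 0.55% × 57/366 = $508.7951
Total = $8662.5000

$8662.50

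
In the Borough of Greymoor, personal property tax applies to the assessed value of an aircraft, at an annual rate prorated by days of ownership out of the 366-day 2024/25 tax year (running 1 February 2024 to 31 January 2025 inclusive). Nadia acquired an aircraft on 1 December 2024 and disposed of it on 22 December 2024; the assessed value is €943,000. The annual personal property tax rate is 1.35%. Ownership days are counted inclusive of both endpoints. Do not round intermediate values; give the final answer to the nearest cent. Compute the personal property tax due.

€765.22

Days held (1 December – 22 December 2024): 22 out of 366
Tax = €943,000 × 1.35% × 22/366 = €765.2213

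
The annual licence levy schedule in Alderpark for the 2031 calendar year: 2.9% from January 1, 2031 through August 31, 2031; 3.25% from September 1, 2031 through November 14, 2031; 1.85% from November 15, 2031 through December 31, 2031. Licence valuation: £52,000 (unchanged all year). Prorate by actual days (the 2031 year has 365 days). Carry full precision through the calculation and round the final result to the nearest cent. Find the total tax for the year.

£1,475.09

January 1 – August 31, 2031: 243 days at 2.9% → £52,000 × 2.9% × 243/365 = £1,003.9562
September 1 – November 14, 2031: 75 days at 3.25% → £52,000 × 3.25% × 75/365 = £347.2603
November 15 – December 31, 2031: 47 days at 1.85% → £52,000 × 1.85% × 47/365 = £123.8740
Total = £1,475.0904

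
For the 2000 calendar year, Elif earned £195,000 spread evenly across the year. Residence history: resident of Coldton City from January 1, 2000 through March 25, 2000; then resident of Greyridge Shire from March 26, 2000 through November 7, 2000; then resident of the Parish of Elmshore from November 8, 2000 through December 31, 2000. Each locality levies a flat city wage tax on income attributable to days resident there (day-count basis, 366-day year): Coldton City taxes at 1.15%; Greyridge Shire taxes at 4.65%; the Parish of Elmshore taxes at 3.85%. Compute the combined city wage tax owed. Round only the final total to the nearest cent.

Coldton City, January 1 – March 25, 2000: 85 days → £195,000 × 1.15% × 85/366 = £520.7992
Greyridge Shire, March 26 – November 7, 2000: 227 days → £195,000 × 4.65% × 227/366 = £5,623.8320
The Parish of Elmshore, November 8 – December 31, 2000: 54 days → £195,000 × 3.85% × 54/366 = £1,107.6639
Total = £7,252.2951

£7,252.30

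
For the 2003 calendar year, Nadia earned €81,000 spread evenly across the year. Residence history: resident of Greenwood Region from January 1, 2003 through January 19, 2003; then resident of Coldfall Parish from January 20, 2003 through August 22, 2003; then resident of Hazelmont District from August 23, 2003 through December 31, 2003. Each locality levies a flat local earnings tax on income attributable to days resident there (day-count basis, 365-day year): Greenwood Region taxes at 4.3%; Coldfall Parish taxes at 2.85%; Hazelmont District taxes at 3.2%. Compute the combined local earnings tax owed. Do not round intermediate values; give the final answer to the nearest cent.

€2,471.39

Greenwood Region, January 1 – January 19, 2003: 19 days → €81,000 × 4.3% × 19/365 = €181.3068
Coldfall Parish, January 20 – August 22, 2003: 215 days → €81,000 × 2.85% × 215/365 = €1,359.8014
Hazelmont District, August 23 – December 31, 2003: 131 days → €81,000 × 3.2% × 131/365 = €930.2795
Total = €2,471.3877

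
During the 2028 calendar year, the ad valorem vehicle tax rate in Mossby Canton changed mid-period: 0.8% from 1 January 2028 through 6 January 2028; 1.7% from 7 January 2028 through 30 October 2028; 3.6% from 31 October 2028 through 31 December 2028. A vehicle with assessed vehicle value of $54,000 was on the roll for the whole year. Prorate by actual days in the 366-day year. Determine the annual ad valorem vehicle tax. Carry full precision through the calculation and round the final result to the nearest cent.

1 January – 6 January 2028: 6 days at 0.8% → $54,000 × 0.8% × 6/366 = $7.0820
7 January – 30 October 2028: 298 days at 1.7% → $54,000 × 1.7% × 298/366 = $747.4426
31 October – 31 December 2028: 62 days at 3.6% → $54,000 × 3.6% × 62/366 = $329.3115
Total = $1,083.8361

$1,083.84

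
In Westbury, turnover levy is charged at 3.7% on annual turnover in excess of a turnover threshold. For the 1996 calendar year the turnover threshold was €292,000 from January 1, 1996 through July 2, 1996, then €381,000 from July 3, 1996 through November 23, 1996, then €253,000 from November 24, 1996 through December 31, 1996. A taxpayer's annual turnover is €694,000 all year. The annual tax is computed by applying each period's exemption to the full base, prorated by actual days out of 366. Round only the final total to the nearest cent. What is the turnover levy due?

January 1 – July 2, 1996: 184 days, exemption €292,000 → (€694,000 − €292,000) × 3.7% × 184/366 = €7,477.6393
July 3 – November 23, 1996: 144 days, exemption €381,000 → (€694,000 − €381,000) × 3.7% × 144/366 = €4,556.4590
November 24 – December 31, 1996: 38 days, exemption €253,000 → (€694,000 − €253,000) × 3.7% × 38/366 = €1,694.1148
Total = €13,728.2131

€13,728.21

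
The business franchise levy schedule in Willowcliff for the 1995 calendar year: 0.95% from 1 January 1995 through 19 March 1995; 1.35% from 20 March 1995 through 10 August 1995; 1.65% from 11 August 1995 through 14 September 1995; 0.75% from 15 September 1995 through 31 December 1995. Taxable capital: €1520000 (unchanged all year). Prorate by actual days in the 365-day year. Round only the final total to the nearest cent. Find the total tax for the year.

1 January – 19 March 1995: 78 days at 0.95% → €1520000 × 0.95% × 78/365 = €3085.8082
20 March – 10 August 1995: 144 days at 1.35% → €1520000 × 1.35% × 144/365 = €8095.5616
11 August – 14 September 1995: 35 days at 1.65% → €1520000 × 1.65% × 35/365 = €2404.9315
15 September – 31 December 1995: 108 days at 0.75% → €1520000 × 0.75% × 108/365 = €3373.1507
Total = €16959.4521

€16959.45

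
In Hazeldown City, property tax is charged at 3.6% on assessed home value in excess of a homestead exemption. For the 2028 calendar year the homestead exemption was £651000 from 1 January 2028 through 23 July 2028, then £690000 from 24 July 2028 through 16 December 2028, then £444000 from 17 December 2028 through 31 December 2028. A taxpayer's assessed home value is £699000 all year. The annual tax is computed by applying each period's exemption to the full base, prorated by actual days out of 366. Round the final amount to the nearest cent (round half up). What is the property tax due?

£1473.34

1 January – 23 July 2028: 205 days, exemption £651000 → (£699000 − £651000) × 3.6% × 205/366 = £967.8689
24 July – 16 December 2028: 146 days, exemption £690000 → (£699000 − £690000) × 3.6% × 146/366 = £129.2459
17 December – 31 December 2028: 15 days, exemption £444000 → (£699000 − £444000) × 3.6% × 15/366 = £376.2295
Total = £1473.3443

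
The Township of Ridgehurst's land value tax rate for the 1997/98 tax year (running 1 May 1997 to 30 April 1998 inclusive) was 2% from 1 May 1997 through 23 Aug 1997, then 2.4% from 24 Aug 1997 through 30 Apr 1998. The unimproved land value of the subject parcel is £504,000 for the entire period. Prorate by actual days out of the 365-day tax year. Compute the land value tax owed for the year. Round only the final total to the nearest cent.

1 May – 23 Aug 1997: 115 days at 2% → £504,000 × 2% × 115/365 = £3,175.8904
24 Aug 1997 – 30 Apr 1998: 250 days at 2.4% → £504,000 × 2.4% × 250/365 = £8,284.9315
Total = £11,460.8219

£11,460.82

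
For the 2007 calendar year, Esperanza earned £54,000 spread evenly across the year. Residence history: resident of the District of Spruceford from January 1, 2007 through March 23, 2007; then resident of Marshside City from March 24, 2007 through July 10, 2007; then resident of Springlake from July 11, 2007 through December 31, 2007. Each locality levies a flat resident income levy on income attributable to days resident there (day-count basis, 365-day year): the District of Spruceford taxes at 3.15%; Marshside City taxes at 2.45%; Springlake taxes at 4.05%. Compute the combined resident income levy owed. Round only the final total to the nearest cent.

£1,819.80

The District of Spruceford, January 1 – March 23, 2007: 82 days → £54,000 × 3.15% × 82/365 = £382.1425
Marshside City, March 24 – July 10, 2007: 109 days → £54,000 × 2.45% × 109/365 = £395.0877
Springlake, July 11 – December 31, 2007: 174 days → £54,000 × 4.05% × 174/365 = £1,042.5699
Total = £1,819.8000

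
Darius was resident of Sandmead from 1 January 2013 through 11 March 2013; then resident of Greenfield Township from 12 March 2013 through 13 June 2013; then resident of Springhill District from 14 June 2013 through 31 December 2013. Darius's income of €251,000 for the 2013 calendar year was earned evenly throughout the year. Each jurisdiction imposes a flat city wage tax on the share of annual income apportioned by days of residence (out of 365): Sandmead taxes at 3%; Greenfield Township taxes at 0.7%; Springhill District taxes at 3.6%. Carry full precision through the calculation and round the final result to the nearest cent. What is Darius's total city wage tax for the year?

Sandmead, 1 January – 11 March 2013: 70 days → €251,000 × 3% × 70/365 = €1,444.1096
Greenfield Township, 12 March – 13 June 2013: 94 days → €251,000 × 0.7% × 94/365 = €452.4877
Springhill District, 14 June – 31 December 2013: 201 days → €251,000 × 3.6% × 201/365 = €4,975.9890
Total = €6,872.5863

€6,872.59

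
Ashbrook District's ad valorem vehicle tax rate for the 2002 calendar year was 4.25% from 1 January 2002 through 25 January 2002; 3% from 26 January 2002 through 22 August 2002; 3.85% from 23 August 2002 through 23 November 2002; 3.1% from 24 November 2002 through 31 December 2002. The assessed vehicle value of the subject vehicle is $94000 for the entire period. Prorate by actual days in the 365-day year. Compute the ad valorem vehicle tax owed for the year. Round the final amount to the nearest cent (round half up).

$3113.85

1 January – 25 January 2002: 25 days at 4.25% → $94000 × 4.25% × 25/365 = $273.6301
26 January – 22 August 2002: 209 days at 3% → $94000 × 3% × 209/365 = $1614.7397
23 August – 23 November 2002: 93 days at 3.85% → $94000 × 3.85% × 93/365 = $922.1014
24 November – 31 December 2002: 38 days at 3.1% → $94000 × 3.1% × 38/365 = $303.3753
Total = $3113.8466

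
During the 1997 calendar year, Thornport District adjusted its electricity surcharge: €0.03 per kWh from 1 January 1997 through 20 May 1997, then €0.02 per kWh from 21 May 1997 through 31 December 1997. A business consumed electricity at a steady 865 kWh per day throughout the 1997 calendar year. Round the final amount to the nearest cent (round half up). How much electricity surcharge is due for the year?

1 January – 20 May 1997: 140 days × 865 kWh/day = 121,100 kWh at €0.03/kWh → €3633.00
21 May – 31 December 1997: 225 days × 865 kWh/day = 194,625 kWh at €0.02/kWh → €3892.50

€7525.50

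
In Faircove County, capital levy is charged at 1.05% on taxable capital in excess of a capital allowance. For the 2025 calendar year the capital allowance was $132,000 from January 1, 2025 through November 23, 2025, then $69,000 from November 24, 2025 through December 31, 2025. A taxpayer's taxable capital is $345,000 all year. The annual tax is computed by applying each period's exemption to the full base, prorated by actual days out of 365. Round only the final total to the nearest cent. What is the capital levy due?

$2,305.37

January 1 – November 23, 2025: 327 days, exemption $132,000 → ($345,000 − $132,000) × 1.05% × 327/365 = $2,003.6589
November 24 – December 31, 2025: 38 days, exemption $69,000 → ($345,000 − $69,000) × 1.05% × 38/365 = $301.7096
Total = $2,305.3685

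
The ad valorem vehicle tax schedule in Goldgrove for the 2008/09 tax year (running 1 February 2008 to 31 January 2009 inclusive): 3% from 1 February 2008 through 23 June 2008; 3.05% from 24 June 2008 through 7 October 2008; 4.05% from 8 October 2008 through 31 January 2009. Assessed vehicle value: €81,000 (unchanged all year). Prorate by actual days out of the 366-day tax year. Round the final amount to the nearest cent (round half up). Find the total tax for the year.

1 February – 23 June 2008: 144 days at 3% → €81,000 × 3% × 144/366 = €956.0656
24 June – 7 October 2008: 106 days at 3.05% → €81,000 × 3.05% × 106/366 = €715.5000
8 October 2008 – 31 January 2009: 116 days at 4.05% → €81,000 × 4.05% × 116/366 = €1,039.7213
Total = €2,711.2869

€2,711.29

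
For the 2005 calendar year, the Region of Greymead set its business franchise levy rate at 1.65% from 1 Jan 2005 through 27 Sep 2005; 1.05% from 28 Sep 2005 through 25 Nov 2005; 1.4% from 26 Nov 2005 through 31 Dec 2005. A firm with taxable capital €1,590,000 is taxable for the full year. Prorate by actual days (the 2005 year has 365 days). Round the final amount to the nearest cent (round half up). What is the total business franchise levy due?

€24,300.86

1 Jan – 27 Sep 2005: 270 days at 1.65% → €1,590,000 × 1.65% × 270/365 = €19,406.7123
28 Sep – 25 Nov 2005: 59 days at 1.05% → €1,590,000 × 1.05% × 59/365 = €2,698.6438
26 Nov – 31 Dec 2005: 36 days at 1.4% → €1,590,000 × 1.4% × 36/365 = €2,195.5068
Total = €24,300.8630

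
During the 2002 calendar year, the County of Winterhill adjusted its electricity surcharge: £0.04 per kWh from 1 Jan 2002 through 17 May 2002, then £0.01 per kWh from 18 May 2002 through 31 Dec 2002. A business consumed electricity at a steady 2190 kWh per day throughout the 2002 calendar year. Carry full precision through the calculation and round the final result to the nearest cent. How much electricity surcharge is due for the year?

£16994.40

1 Jan – 17 May 2002: 137 days × 2190 kWh/day = 300,030 kWh at £0.04/kWh → £12001.20
18 May – 31 Dec 2002: 228 days × 2190 kWh/day = 499,320 kWh at £0.01/kWh → £4993.20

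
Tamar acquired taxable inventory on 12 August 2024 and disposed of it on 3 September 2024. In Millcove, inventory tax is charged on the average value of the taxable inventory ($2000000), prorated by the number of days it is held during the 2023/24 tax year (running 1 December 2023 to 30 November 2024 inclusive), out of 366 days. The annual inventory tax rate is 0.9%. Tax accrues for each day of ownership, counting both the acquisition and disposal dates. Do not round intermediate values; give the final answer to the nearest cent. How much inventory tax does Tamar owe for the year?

$1131.15

Days held (12 August – 3 September 2024): 23 out of 366
Tax = $2000000 × 0.9% × 23/366 = $1131.1475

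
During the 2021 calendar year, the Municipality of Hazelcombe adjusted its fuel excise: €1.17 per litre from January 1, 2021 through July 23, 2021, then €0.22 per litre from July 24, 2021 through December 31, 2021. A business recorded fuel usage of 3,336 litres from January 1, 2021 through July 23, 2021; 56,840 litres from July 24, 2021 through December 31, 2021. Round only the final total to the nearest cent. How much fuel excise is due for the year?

January 1 – July 23, 2021: 3,336 litres at €1.17/litre → €3903.12
July 24 – December 31, 2021: 56,840 litres at €0.22/litre → €12504.80

€16407.92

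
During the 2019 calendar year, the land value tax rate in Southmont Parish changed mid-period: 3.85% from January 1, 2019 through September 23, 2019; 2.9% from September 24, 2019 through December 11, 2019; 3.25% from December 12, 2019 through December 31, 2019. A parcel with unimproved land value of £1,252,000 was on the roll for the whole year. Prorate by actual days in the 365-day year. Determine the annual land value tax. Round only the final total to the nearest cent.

January 1 – September 23, 2019: 266 days at 3.85% → £1,252,000 × 3.85% × 266/365 = £35,128.0329
September 24 – December 11, 2019: 79 days at 2.9% → £1,252,000 × 2.9% × 79/365 = £7,858.4438
December 12 – December 31, 2019: 20 days at 3.25% → £1,252,000 × 3.25% × 20/365 = £2,229.5890
Total = £45,216.0658

£45,216.07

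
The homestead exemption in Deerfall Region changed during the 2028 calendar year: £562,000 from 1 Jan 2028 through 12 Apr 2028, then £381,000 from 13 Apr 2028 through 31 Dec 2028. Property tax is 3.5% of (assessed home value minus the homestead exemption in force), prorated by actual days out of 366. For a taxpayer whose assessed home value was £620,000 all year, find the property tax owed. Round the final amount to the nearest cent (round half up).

£6,582.20

1 Jan – 12 Apr 2028: 103 days, exemption £562,000 → (£620,000 − £562,000) × 3.5% × 103/366 = £571.2842
13 Apr – 31 Dec 2028: 263 days, exemption £381,000 → (£620,000 − £381,000) × 3.5% × 263/366 = £6,010.9153
Total = £6,582.1995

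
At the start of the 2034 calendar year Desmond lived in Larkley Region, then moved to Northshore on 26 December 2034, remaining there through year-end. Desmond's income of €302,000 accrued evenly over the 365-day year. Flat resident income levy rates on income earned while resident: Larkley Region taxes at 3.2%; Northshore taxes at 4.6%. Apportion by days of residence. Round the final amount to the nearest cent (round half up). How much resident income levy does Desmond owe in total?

Larkley Region, 1 January – 25 December 2034: 359 days → €302,000 × 3.2% × 359/365 = €9,505.1397
Northshore, 26 December – 31 December 2034: 6 days → €302,000 × 4.6% × 6/365 = €228.3616
Total = €9,733.5014

€9,733.50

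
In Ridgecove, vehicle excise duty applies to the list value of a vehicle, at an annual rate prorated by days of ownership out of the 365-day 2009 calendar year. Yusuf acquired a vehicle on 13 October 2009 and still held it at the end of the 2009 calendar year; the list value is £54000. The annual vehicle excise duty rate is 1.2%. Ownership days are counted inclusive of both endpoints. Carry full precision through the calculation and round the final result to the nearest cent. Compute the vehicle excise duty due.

Days held (13 October – 31 December 2009): 80 out of 365
Tax = £54000 × 1.2% × 80/365 = £142.0274

£142.03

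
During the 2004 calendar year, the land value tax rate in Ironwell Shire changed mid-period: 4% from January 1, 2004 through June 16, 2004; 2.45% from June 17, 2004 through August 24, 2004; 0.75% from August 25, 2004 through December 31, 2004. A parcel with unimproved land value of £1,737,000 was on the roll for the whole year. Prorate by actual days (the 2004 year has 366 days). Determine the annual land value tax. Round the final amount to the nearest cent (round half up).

January 1 – June 16, 2004: 168 days at 4% → £1,737,000 × 4% × 168/366 = £31,892.4590
June 17 – August 24, 2004: 69 days at 2.45% → £1,737,000 × 2.45% × 69/366 = £8,022.9467
August 25 – December 31, 2004: 129 days at 0.75% → £1,737,000 × 0.75% × 129/366 = £4,591.6598
Total = £44,507.0656

£44,507.07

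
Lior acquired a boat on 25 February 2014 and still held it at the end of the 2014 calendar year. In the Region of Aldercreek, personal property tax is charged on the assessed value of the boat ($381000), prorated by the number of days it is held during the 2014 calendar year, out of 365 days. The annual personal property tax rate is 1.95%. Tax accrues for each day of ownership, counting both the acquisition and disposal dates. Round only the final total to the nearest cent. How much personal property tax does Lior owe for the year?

Days held (25 February – 31 December 2014): 310 out of 365
Tax = $381000 × 1.95% × 310/365 = $6309.9863

$6309.99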